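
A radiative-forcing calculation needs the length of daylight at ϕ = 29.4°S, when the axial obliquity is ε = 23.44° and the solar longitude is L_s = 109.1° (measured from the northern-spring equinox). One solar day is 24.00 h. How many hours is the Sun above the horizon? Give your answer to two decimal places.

Solar declination: sin δ = sin ε · sin L_s = sin 23.44° × sin 109.1° = 0.37589, so δ = +22.079°.
cos h₀ = −tan ϕ · tan δ = −tan(-29.4°) × tan(+22.079°) = 0.2286, so h₀ = 1.3402 rad = 76.79°.
Daylight = 2h₀/(2π) × 24.00 h = (1.3402/π) × 24.00 = 10.24 h.

10.24 h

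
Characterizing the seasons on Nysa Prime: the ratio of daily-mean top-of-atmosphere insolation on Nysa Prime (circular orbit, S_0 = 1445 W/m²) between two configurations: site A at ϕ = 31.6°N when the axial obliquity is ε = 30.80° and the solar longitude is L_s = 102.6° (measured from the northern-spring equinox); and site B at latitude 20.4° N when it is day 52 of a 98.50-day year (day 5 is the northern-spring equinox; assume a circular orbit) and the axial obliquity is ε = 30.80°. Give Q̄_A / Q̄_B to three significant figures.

— Configuration A (ϕ=+31.6°):
Solar declination: sin δ = sin ε · sin L_s = sin 30.80° × sin 102.6° = 0.49971, so δ = +29.981°.
cos h₀ = −tan(+31.6°) tan(+29.981°) = -0.3549, h₀ = 1.9336 rad.
Bracket: h₀ sin ϕ sin δ + cos ϕ cos δ sin h₀ = 1.9336×0.52399×0.49971 + 0.85173×0.86619×0.93490 = 0.506300 + 0.689732 = 1.196032.
Q̄ = (S_0/π) × [bracket] = (1445/π) × 1.196032 = 550.12 W/m².
— Configuration B (ϕ=+20.4°):
Solar longitude: L_s = 360° × (52 − 5)/98.50 = 171.777°.
sin δ = sin 30.80° × sin 171.777° = 0.07324, so δ = +4.200°.
cos h₀ = −tan(+20.4°) tan(+4.200°) = -0.0273, h₀ = 1.5981 rad.
Bracket: h₀ sin ϕ sin δ + cos ϕ cos δ sin h₀ = 1.5981×0.34857×0.07324 + 0.93728×0.99731×0.99963 = 0.040798 + 0.934413 = 0.975211.
Q̄ = (S_0/π) × [bracket] = (1445/π) × 0.975211 = 448.56 W/m².
Ratio Q̄_A / Q̄_B = 550.12 / 448.56 = 1.226.

Q̄_A / Q̄_B ≈ 1.23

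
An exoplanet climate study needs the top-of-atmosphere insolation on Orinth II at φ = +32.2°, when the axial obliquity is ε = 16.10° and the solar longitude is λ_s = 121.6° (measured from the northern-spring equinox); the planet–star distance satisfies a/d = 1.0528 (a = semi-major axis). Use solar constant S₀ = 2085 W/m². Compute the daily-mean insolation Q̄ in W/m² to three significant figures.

Q̄ ≈ 757 W/m²

Solar declination: sin δ = sin ε · sin λ_s = sin 16.10° × sin 121.6° = 0.23620, so δ = +13.662°.
cos H₀ = −tan(+32.2°) tan(+13.662°) = -0.1531, H₀ = 1.7245 rad.
Bracket: H₀ sin φ sin δ + cos φ cos δ sin H₀ = 1.7245×0.53288×0.23620 + 0.84619×0.97171×0.98822 = 0.217056 + 0.812565 = 1.029621.
Inverse-square distance factor (a/d)² = 1.0528² = 1.108388.
Q̄ = (S₀/π) × 1.108388 × [bracket] = (2085/π) × 1.108388 × 1.029621 = 757.4 W/m².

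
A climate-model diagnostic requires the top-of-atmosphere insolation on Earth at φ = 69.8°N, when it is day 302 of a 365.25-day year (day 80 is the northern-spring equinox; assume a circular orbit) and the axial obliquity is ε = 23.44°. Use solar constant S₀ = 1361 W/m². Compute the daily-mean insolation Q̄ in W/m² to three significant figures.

Solar longitude: λ_s = 360° × (302 − 80)/365.25 = 218.809°.
sin δ = sin 23.44° × sin 218.809° = -0.24930, so δ = -14.436°.
cos H₀ = −tan(+69.8°) tan(-14.436°) = 0.6997, H₀ = 0.7958 rad.
Bracket: H₀ sin φ sin δ + cos φ cos δ sin H₀ = 0.7958×0.93849×-0.24930 + 0.34530×0.96843×0.71445 = -0.186190 + 0.238911 = 0.052721.
Q̄ = (S₀/π) × [bracket] = (1361/π) × 0.052721 = 22.84 W/m².

Q̄ ≈ 22.8 W/m²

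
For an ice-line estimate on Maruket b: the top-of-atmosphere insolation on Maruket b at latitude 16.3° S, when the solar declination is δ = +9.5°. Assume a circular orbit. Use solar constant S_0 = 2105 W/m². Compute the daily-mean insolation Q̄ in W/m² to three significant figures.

cos h₀ = −tan(-16.3°) tan(+9.500°) = 0.0489, h₀ = 1.5218 rad.
Bracket: h₀ sin ϕ sin δ + cos ϕ cos δ sin h₀ = 1.5218×-0.28067×0.16505 + 0.95981×0.98629×0.99880 = -0.070497 + 0.945515 = 0.875018.
Q̄ = (S_0/π) × [bracket] = (2105/π) × 0.875018 = 586.3 W/m².

Q̄ ≈ 586 W/m²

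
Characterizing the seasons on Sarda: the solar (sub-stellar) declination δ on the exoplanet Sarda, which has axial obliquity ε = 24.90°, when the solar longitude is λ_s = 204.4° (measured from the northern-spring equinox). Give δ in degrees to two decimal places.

sin δ = sin ε · sin λ_s = sin 24.90° × sin 204.4° = -0.173932.
δ = arcsin(-0.173932) = -10.02°.

δ = -10.02°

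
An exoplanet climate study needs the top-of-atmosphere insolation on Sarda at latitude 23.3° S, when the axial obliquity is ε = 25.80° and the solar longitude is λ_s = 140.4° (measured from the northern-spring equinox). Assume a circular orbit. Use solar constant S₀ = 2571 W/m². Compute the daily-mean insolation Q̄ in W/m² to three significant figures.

Solar declination: sin δ = sin ε · sin λ_s = sin 25.80° × sin 140.4° = 0.27743, so δ = +16.107°.
cos H₀ = −tan(-23.3°) tan(+16.107°) = 0.1244, H₀ = 1.4461 rad.
Bracket: H₀ sin φ sin δ + cos φ cos δ sin H₀ = 1.4461×-0.39555×0.27743 + 0.91845×0.96075×0.99224 = -0.158691 + 0.875553 = 0.716862.
Q̄ = (S₀/π) × [bracket] = (2571/π) × 0.716862 = 586.7 W/m².

Q̄ ≈ 587 W/m²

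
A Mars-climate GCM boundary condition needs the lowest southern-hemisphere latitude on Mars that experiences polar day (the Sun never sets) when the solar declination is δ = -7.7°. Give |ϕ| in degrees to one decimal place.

Polar day requires cos h₀ = −tan ϕ tan δ ≤ −1, i.e. tan ϕ tan δ ≥ 1.
The boundary is |tan ϕ| · |tan δ| = 1, so |ϕ| = 90° − |δ| = 90° − 7.7° = 82.3° in the southern hemisphere.

|ϕ| = 82.3°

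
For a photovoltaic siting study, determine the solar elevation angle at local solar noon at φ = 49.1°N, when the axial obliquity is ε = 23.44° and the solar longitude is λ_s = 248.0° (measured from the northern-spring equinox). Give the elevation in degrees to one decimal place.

Solar declination: sin δ = sin ε · sin λ_s = sin 23.44° × sin 248.0° = -0.36882, so δ = -21.643°.
At local noon the hour angle is zero, so the zenith angle equals |φ − δ| = |+49.1° − (-21.643°)| = 70.743°.
Elevation = 90° − 70.743° = 19.3°.

19.3°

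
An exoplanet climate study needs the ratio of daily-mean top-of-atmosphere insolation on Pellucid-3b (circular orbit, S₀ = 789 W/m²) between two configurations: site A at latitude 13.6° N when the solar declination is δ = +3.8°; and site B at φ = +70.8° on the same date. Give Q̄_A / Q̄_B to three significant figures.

— Configuration A (φ=+13.6°):
cos H₀ = −tan(+13.6°) tan(+3.800°) = -0.0161, H₀ = 1.5869 rad.
Bracket: H₀ sin φ sin δ + cos φ cos δ sin H₀ = 1.5869×0.23514×0.06627 + 0.97196×0.99780×0.99987 = 0.024728 + 0.969696 = 0.994424.
Q̄ = (S₀/π) × [bracket] = (789/π) × 0.994424 = 249.75 W/m².
— Configuration B (φ=+70.8°):
cos H₀ = −tan(+70.8°) tan(+3.800°) = -0.1907, H₀ = 1.7627 rad.
Bracket: H₀ sin φ sin δ + cos φ cos δ sin H₀ = 1.7627×0.94438×0.06627 + 0.32887×0.99780×0.98164 = 0.110317 + 0.322122 = 0.432439.
Q̄ = (S₀/π) × [bracket] = (789/π) × 0.432439 = 108.61 W/m².
Ratio Q̄_A / Q̄_B = 249.75 / 108.61 = 2.300.

Q̄_A / Q̄_B ≈ 2.30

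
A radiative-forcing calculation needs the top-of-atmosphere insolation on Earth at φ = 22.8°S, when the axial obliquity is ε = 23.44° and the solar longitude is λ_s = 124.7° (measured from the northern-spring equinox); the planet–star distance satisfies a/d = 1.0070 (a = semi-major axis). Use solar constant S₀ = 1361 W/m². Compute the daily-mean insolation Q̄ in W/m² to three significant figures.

Solar declination: sin δ = sin ε · sin λ_s = sin 23.44° × sin 124.7° = 0.32704, so δ = +19.089°.
cos H₀ = −tan(-22.8°) tan(+19.089°) = 0.1455, H₀ = 1.4248 rad.
Bracket: H₀ sin φ sin δ + cos φ cos δ sin H₀ = 1.4248×-0.38752×0.32704 + 0.92186×0.94501×0.98936 = -0.180571 + 0.861898 = 0.681327.
Inverse-square distance factor (a/d)² = 1.0070² = 1.014049.
Q̄ = (S₀/π) × 1.014049 × [bracket] = (1361/π) × 1.014049 × 0.681327 = 299.3 W/m².

Q̄ ≈ 299 W/m²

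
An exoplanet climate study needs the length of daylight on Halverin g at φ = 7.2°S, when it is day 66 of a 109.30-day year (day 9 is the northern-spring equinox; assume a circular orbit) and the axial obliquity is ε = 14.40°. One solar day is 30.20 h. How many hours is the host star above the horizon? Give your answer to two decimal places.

Solar longitude: λ_s = 360° × (66 − 9)/109.30 = 187.740°.
sin δ = sin 14.40° × sin 187.740° = -0.03349, so δ = -1.919°.
cos H₀ = −tan φ · tan δ = −tan(-7.2°) × tan(-1.919°) = -0.0042, so H₀ = 1.5750 rad = 90.24°.
Daylight = 2H₀/(2π) × 30.20 h = (1.5750/π) × 30.20 = 15.14 h.

15.14 h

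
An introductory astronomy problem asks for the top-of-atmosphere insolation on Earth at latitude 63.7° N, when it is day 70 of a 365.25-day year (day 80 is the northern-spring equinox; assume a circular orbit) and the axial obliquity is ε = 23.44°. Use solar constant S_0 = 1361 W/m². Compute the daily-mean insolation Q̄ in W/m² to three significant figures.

Solar longitude: L_s = 360° × (70 − 80)/365.25 = -9.856°, i.e. -9.856° + 360° = 350.144°.
sin δ = sin 23.44° × sin 350.144° = -0.06809, so δ = -3.904°.
cos h₀ = −tan(+63.7°) tan(-3.904°) = 0.1381, h₀ = 1.4323 rad.
Bracket: h₀ sin ϕ sin δ + cos ϕ cos δ sin h₀ = 1.4323×0.89649×-0.06809 + 0.44307×0.99768×0.99042 = -0.087430 + 0.437807 = 0.350377.
Q̄ = (S_0/π) × [bracket] = (1361/π) × 0.350377 = 151.8 W/m².

Q̄ ≈ 152 W/m²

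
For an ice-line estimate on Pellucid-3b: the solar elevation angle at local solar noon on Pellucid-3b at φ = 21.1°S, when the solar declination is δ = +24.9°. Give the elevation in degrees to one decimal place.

44.0°

At local noon the hour angle is zero, so the zenith angle equals |φ − δ| = |-21.1° − (+24.900°)| = 46.000°.
Elevation = 90° − 46.000° = 44.0°.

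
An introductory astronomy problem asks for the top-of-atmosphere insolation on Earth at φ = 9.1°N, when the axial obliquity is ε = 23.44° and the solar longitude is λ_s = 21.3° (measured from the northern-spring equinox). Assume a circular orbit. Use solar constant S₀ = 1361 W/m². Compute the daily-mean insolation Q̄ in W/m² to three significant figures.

Q̄ ≈ 439 W/m²

Solar declination: sin δ = sin ε · sin λ_s = sin 23.44° × sin 21.3° = 0.14450, so δ = +8.308°.
cos H₀ = −tan(+9.1°) tan(+8.308°) = -0.0234, H₀ = 1.5942 rad.
Bracket: H₀ sin φ sin δ + cos φ cos δ sin H₀ = 1.5942×0.15816×0.14450 + 0.98741×0.98951×0.99973 = 0.036434 + 0.976788 = 1.013222.
Q̄ = (S₀/π) × [bracket] = (1361/π) × 1.013222 = 438.9 W/m².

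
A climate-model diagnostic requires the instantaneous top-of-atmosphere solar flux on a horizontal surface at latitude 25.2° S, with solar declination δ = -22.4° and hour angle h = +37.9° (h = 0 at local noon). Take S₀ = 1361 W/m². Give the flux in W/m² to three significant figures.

cos θ_z = sin φ sin δ + cos φ cos δ cos h = 0.162252 + 0.660112 = 0.822364.
Flux = S₀ · cos θ_z = 1361 × 0.822364 = 1119 W/m².

1.12e+03 W/m²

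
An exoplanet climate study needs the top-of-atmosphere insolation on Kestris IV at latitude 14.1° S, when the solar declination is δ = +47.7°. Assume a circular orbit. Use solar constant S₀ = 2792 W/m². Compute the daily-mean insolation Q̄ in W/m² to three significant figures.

Q̄ ≈ 351 W/m²

cos H₀ = −tan(-14.1°) tan(+47.700°) = 0.2760, H₀ = 1.2911 rad.
Bracket: H₀ sin φ sin δ + cos φ cos δ sin H₀ = 1.2911×-0.24362×0.73963 + 0.96987×0.67301×0.96114 = -0.232642 + 0.627367 = 0.394725.
Q̄ = (S₀/π) × [bracket] = (2792/π) × 0.394725 = 350.8 W/m².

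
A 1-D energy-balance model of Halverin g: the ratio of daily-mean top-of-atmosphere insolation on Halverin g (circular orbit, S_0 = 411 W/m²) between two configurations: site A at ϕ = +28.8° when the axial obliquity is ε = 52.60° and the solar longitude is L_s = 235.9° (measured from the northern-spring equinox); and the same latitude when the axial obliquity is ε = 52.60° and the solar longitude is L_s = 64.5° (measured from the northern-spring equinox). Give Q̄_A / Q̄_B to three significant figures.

Q̄_A / Q̄_B ≈ 0.191

— Configuration A (ϕ=+28.8°):
Solar declination: sin δ = sin ε · sin L_s = sin 52.60° × sin 235.9° = -0.65782, so δ = -41.134°.
cos h₀ = −tan(+28.8°) tan(-41.134°) = 0.4802, h₀ = 1.0700 rad.
Bracket: h₀ sin ϕ sin δ + cos ϕ cos δ sin h₀ = 1.0700×0.48175×-0.65782 + 0.87631×0.75317×0.87718 = -0.339088 + 0.578948 = 0.239860.
Q̄ = (S_0/π) × [bracket] = (411/π) × 0.239860 = 31.380 W/m².
— Configuration B (ϕ=+28.8°):
Solar declination: sin δ = sin ε · sin L_s = sin 52.60° × sin 64.5° = 0.71703, so δ = +45.810°.
cos h₀ = −tan(+28.8°) tan(+45.810°) = -0.5655, h₀ = 2.1719 rad.
Bracket: h₀ sin ϕ sin δ + cos ϕ cos δ sin h₀ = 2.1719×0.48175×0.71703 + 0.87631×0.69705×0.82474 = 0.750238 + 0.503777 = 1.254015.
Q̄ = (S_0/π) × [bracket] = (411/π) × 1.254015 = 164.06 W/m².
Ratio Q̄_A / Q̄_B = 31.380 / 164.06 = 0.1913.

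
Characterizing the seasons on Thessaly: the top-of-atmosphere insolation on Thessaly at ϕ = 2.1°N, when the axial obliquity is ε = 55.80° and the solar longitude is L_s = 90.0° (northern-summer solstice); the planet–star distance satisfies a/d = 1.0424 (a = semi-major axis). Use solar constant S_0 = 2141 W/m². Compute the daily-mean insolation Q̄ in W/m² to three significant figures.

Solar declination: sin δ = sin ε · sin L_s = sin 55.80° × sin 90.0° = 0.82708, so δ = +55.800°.
cos h₀ = −tan(+2.1°) tan(+55.800°) = -0.0540, h₀ = 1.6248 rad.
Bracket: h₀ sin ϕ sin δ + cos ϕ cos δ sin h₀ = 1.6248×0.03664×0.82708 + 0.99933×0.56208×0.99854 = 0.049238 + 0.560883 = 0.610121.
Inverse-square distance factor (a/d)² = 1.0424² = 1.086598.
Q̄ = (S_0/π) × 1.086598 × [bracket] = (2141/π) × 1.086598 × 0.610121 = 451.8 W/m².

Q̄ ≈ 452 W/m²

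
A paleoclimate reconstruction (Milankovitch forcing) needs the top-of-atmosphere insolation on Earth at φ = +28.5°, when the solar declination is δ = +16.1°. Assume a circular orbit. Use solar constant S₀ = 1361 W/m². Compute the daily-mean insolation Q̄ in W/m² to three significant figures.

cos H₀ = −tan(+28.5°) tan(+16.100°) = -0.1567, H₀ = 1.7282 rad.
Bracket: H₀ sin φ sin δ + cos φ cos δ sin H₀ = 1.7282×0.47716×0.27731 + 0.87882×0.96078×0.98764 = 0.228678 + 0.833916 = 1.062594.
Q̄ = (S₀/π) × [bracket] = (1361/π) × 1.062594 = 460.3 W/m².

Q̄ ≈ 460 W/m²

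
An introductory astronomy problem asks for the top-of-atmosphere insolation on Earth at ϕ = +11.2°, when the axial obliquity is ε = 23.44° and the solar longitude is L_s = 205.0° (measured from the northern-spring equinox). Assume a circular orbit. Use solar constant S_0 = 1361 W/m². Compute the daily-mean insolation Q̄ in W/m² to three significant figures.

Q̄ ≈ 397 W/m²

Solar declination: sin δ = sin ε · sin L_s = sin 23.44° × sin 205.0° = -0.16811, so δ = -9.678°.
cos h₀ = −tan(+11.2°) tan(-9.678°) = 0.0338, h₀ = 1.5370 rad.
Bracket: h₀ sin ϕ sin δ + cos ϕ cos δ sin h₀ = 1.5370×0.19423×-0.16811 + 0.98096×0.98577×0.99943 = -0.050186 + 0.966450 = 0.916264.
Q̄ = (S_0/π) × [bracket] = (1361/π) × 0.916264 = 396.9 W/m².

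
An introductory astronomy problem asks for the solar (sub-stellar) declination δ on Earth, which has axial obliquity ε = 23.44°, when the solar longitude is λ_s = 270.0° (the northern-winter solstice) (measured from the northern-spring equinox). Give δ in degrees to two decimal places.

δ = -23.44°

sin δ = sin ε · sin λ_s = sin 23.44° × sin 270.0° = -0.397789.
δ = arcsin(-0.397789) = -23.44°.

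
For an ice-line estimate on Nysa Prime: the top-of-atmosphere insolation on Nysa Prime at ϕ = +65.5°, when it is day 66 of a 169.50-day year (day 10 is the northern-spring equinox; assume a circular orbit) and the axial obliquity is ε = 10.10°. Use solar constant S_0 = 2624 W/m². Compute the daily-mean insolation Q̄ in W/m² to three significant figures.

Solar longitude: L_s = 360° × (66 − 10)/169.50 = 118.938°.
sin δ = sin 10.10° × sin 118.938° = 0.15347, so δ = +8.828°.
cos h₀ = −tan(+65.5°) tan(+8.828°) = -0.3408, h₀ = 1.9186 rad.
Bracket: h₀ sin ϕ sin δ + cos ϕ cos δ sin h₀ = 1.9186×0.90996×0.15347 + 0.41469×0.98815×0.94014 = 0.267935 + 0.385247 = 0.653182.
Q̄ = (S_0/π) × [bracket] = (2624/π) × 0.653182 = 545.6 W/m².

Q̄ ≈ 546 W/m²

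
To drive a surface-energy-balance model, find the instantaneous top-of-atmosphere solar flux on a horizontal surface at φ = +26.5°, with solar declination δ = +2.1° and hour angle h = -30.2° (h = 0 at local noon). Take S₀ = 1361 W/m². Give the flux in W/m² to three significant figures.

cos θ_z = sin φ sin δ + cos φ cos δ cos h = 0.016350 + 0.772950 = 0.789300.
Flux = S₀ · cos θ_z = 1361 × 0.789300 = 1074 W/m².

1.07e+03 W/m²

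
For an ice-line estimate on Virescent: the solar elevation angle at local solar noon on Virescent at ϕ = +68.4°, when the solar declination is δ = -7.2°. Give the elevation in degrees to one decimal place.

14.4°

At local noon the hour angle is zero, so the zenith angle equals |ϕ − δ| = |+68.4° − (-7.200°)| = 75.600°.
Elevation = 90° − 75.600° = 14.4°.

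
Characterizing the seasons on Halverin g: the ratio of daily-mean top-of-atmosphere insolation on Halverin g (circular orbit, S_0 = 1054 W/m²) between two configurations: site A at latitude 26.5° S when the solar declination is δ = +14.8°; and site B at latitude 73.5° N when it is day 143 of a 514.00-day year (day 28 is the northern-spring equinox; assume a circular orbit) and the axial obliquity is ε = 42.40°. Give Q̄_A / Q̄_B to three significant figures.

Q̄_A / Q̄_B ≈ 0.346

— Configuration A (ϕ=-26.5°):
cos h₀ = −tan(-26.5°) tan(+14.800°) = 0.1317, h₀ = 1.4387 rad.
Bracket: h₀ sin ϕ sin δ + cos ϕ cos δ sin h₀ = 1.4387×-0.44620×0.25545 + 0.89493×0.96682×0.99129 = -0.163986 + 0.857700 = 0.693714.
Q̄ = (S_0/π) × [bracket] = (1054/π) × 0.693714 = 232.74 W/m².
— Configuration B (ϕ=+73.5°):
Solar longitude: L_s = 360° × (143 − 28)/514.00 = 80.545°.
sin δ = sin 42.40° × sin 80.545° = 0.66514, so δ = +41.693°.
cos h₀ = −tan(+73.5°) tan(+41.693°) = -3.0071 ≤ −1 ⇒ polar day, h₀ = π.
Bracket: h₀ sin ϕ sin δ + cos ϕ cos δ sin h₀ = 3.1416×0.95882×0.66514 + 0.28402×0.74672×0.00000 = 2.003554 + 0.000000 = 2.003554.
Q̄ = (S_0/π) × [bracket] = (1054/π) × 2.003554 = 672.19 W/m².
Ratio Q̄_A / Q̄_B = 232.74 / 672.19 = 0.3462.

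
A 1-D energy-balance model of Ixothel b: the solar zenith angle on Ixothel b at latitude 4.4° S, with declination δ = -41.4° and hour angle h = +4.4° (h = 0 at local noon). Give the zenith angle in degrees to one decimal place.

cos θ_z = sin φ sin δ + cos φ cos δ cos h = 0.050735 + 0.745696 = 0.796431.
θ_z = arccos(0.796431) = 37.2°.

θ_z = 37.2°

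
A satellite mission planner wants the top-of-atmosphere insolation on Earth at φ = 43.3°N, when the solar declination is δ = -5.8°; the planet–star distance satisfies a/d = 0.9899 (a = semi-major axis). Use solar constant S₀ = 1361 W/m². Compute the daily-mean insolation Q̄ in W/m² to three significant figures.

Q̄ ≈ 263 W/m²

cos H₀ = −tan(+43.3°) tan(-5.800°) = 0.0957, H₀ = 1.4749 rad.
Bracket: H₀ sin φ sin δ + cos φ cos δ sin H₀ = 1.4749×0.68582×-0.10106 + 0.72777×0.99488×0.99541 = -0.102224 + 0.720720 = 0.618496.
Inverse-square distance factor (a/d)² = 0.9899² = 0.979902.
Q̄ = (S₀/π) × 0.979902 × [bracket] = (1361/π) × 0.979902 × 0.618496 = 262.6 W/m².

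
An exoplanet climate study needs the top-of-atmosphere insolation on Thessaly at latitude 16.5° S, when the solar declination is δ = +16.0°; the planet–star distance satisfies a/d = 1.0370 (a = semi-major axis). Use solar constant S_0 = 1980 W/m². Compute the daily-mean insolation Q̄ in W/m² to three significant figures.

Q̄ ≈ 544 W/m²

cos h₀ = −tan(-16.5°) tan(+16.000°) = 0.0849, h₀ = 1.4858 rad.
Bracket: h₀ sin ϕ sin δ + cos ϕ cos δ sin h₀ = 1.4858×-0.28402×0.27564 + 0.95882×0.96126×0.99639 = -0.116319 + 0.918348 = 0.802029.
Inverse-square distance factor (a/d)² = 1.0370² = 1.075369.
Q̄ = (S_0/π) × 1.075369 × [bracket] = (1980/π) × 1.075369 × 0.802029 = 543.6 W/m².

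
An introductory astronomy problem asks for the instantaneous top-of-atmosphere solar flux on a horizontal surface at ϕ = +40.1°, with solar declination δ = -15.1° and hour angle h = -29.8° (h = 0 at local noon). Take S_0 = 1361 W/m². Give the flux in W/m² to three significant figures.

cos θ_z = sin ϕ sin δ + cos ϕ cos δ cos h = -0.167797 + 0.640854 = 0.473057.
Flux = S_0 · cos θ_z = 1361 × 0.473057 = 643.8 W/m².

644 W/m²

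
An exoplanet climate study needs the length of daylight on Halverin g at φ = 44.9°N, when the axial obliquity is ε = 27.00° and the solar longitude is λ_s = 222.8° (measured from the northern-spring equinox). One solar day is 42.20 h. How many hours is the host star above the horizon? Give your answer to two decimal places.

16.68 h

Solar declination: sin δ = sin ε · sin λ_s = sin 27.00° × sin 222.8° = -0.30846, so δ = -17.966°.
cos H₀ = −tan φ · tan δ = −tan(+44.9°) × tan(-17.966°) = 0.3231, so H₀ = 1.2417 rad = 71.15°.
Daylight = 2H₀/(2π) × 42.20 h = (1.2417/π) × 42.20 = 16.68 h.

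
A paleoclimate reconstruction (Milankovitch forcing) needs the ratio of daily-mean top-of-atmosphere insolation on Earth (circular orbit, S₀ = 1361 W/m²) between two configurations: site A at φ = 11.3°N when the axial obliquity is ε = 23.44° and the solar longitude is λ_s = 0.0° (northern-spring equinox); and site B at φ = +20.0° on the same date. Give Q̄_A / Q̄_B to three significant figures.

Q̄_A / Q̄_B ≈ 1.04

— Configuration A (φ=+11.3°):
Solar declination: sin δ = sin ε · sin λ_s = sin 23.44° × sin 0.0° = 0.00000, so δ = +0.000°.
cos H₀ = −tan(+11.3°) tan(+0.000°) = -0.0000, H₀ = 1.5708 rad.
Bracket: H₀ sin φ sin δ + cos φ cos δ sin H₀ = 1.5708×0.19595×0.00000 + 0.98061×1.00000×1.00000 = 0.000000 + 0.980610 = 0.980610.
Q̄ = (S₀/π) × [bracket] = (1361/π) × 0.980610 = 424.82 W/m².
— Configuration B (φ=+20.0°):
cos H₀ = −tan(+20.0°) tan(+0.000°) = -0.0000, H₀ = 1.5708 rad.
Bracket: H₀ sin φ sin δ + cos φ cos δ sin H₀ = 1.5708×0.34202×0.00000 + 0.93969×1.00000×1.00000 = 0.000000 + 0.939690 = 0.939690.
Q̄ = (S₀/π) × [bracket] = (1361/π) × 0.939690 = 407.09 W/m².
Ratio Q̄_A / Q̄_B = 424.82 / 407.09 = 1.044.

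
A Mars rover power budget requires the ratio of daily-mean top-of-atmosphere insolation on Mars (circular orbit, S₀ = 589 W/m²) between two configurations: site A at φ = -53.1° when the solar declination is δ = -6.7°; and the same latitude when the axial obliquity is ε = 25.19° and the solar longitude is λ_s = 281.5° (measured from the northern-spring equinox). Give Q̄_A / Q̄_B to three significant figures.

Q̄_A / Q̄_B ≈ 0.638

— Configuration A (φ=-53.1°):
cos H₀ = −tan(-53.1°) tan(-6.700°) = -0.1565, H₀ = 1.7279 rad.
Bracket: H₀ sin φ sin δ + cos φ cos δ sin H₀ = 1.7279×-0.79968×-0.11667 + 0.60042×0.99317×0.98768 = 0.161211 + 0.588972 = 0.750183.
Q̄ = (S₀/π) × [bracket] = (589/π) × 0.750183 = 140.65 W/m².
— Configuration B (φ=-53.1°):
Solar declination: sin δ = sin ε · sin λ_s = sin 25.19° × sin 281.5° = -0.41708, so δ = -24.650°.
cos H₀ = −tan(-53.1°) tan(-24.650°) = -0.6112, H₀ = 2.2284 rad.
Bracket: H₀ sin φ sin δ + cos φ cos δ sin H₀ = 2.2284×-0.79968×-0.41708 + 0.60042×0.90887×0.79148 = 0.743239 + 0.431914 = 1.175153.
Q̄ = (S₀/π) × [bracket] = (589/π) × 1.175153 = 220.32 W/m².
Ratio Q̄_A / Q̄_B = 140.65 / 220.32 = 0.6384.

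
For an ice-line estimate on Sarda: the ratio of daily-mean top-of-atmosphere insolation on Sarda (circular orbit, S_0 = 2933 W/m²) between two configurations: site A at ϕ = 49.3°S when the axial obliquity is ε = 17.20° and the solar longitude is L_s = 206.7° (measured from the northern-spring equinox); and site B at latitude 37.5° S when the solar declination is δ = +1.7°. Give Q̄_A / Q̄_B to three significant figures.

Q̄_A / Q̄_B ≈ 1.06

— Configuration A (ϕ=-49.3°):
Solar declination: sin δ = sin ε · sin L_s = sin 17.20° × sin 206.7° = -0.13287, so δ = -7.635°.
cos h₀ = −tan(-49.3°) tan(-7.635°) = -0.1559, h₀ = 1.7273 rad.
Bracket: h₀ sin ϕ sin δ + cos ϕ cos δ sin h₀ = 1.7273×-0.75813×-0.13287 + 0.65210×0.99113×0.98778 = 0.173996 + 0.638418 = 0.812414.
Q̄ = (S_0/π) × [bracket] = (2933/π) × 0.812414 = 758.47 W/m².
— Configuration B (ϕ=-37.5°):
cos h₀ = −tan(-37.5°) tan(+1.700°) = 0.0228, h₀ = 1.5480 rad.
Bracket: h₀ sin ϕ sin δ + cos ϕ cos δ sin h₀ = 1.5480×-0.60876×0.02967 + 0.79335×0.99956×0.99974 = -0.027960 + 0.792795 = 0.764835.
Q̄ = (S_0/π) × [bracket] = (2933/π) × 0.764835 = 714.05 W/m².
Ratio Q̄_A / Q̄_B = 758.47 / 714.05 = 1.062.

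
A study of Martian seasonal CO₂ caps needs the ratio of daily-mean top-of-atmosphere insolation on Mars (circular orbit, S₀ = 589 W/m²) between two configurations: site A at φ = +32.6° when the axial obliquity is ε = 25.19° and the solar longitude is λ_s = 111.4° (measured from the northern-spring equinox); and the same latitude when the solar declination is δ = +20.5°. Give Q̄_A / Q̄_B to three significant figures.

Q̄_A / Q̄_B ≈ 1.03

— Configuration A (φ=+32.6°):
Solar declination: sin δ = sin ε · sin λ_s = sin 25.19° × sin 111.4° = 0.39628, so δ = +23.346°.
cos H₀ = −tan(+32.6°) tan(+23.346°) = -0.2760, H₀ = 1.8505 rad.
Bracket: H₀ sin φ sin δ + cos φ cos δ sin H₀ = 1.8505×0.53877×0.39628 + 0.84245×0.91813×0.96115 = 0.395089 + 0.743429 = 1.138518.
Q̄ = (S₀/π) × [bracket] = (589/π) × 1.138518 = 213.45 W/m².
— Configuration B (φ=+32.6°):
cos H₀ = −tan(+32.6°) tan(+20.500°) = -0.2391, H₀ = 1.8122 rad.
Bracket: H₀ sin φ sin δ + cos φ cos δ sin H₀ = 1.8122×0.53877×0.35021 + 0.84245×0.93667×0.97099 = 0.341931 + 0.766206 = 1.108137.
Q̄ = (S₀/π) × [bracket] = (589/π) × 1.108137 = 207.76 W/m².
Ratio Q̄_A / Q̄_B = 213.45 / 207.76 = 1.027.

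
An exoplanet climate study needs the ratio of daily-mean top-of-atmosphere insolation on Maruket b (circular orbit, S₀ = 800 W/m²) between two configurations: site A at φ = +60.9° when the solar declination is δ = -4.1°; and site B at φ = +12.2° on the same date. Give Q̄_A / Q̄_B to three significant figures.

— Configuration A (φ=+60.9°):
cos H₀ = −tan(+60.9°) tan(-4.100°) = 0.1288, H₀ = 1.4417 rad.
Bracket: H₀ sin φ sin δ + cos φ cos δ sin H₀ = 1.4417×0.87377×-0.07150 + 0.48634×0.99744×0.99167 = -0.090070 + 0.481054 = 0.390984.
Q̄ = (S₀/π) × [bracket] = (800/π) × 0.390984 = 99.563 W/m².
— Configuration B (φ=+12.2°):
cos H₀ = −tan(+12.2°) tan(-4.100°) = 0.0155, H₀ = 1.5553 rad.
Bracket: H₀ sin φ sin δ + cos φ cos δ sin H₀ = 1.5553×0.21132×-0.07150 + 0.97742×0.99744×0.99988 = -0.023500 + 0.974801 = 0.951301.
Q̄ = (S₀/π) × [bracket] = (800/π) × 0.951301 = 242.25 W/m².
Ratio Q̄_A / Q̄_B = 99.563 / 242.25 = 0.4110.

Q̄_A / Q̄_B ≈ 0.411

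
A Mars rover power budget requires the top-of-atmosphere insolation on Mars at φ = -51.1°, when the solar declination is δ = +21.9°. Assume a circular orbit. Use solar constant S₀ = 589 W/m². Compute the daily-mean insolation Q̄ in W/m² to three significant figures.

Q̄ ≈ 37.6 W/m²

cos H₀ = −tan(-51.1°) tan(+21.900°) = 0.4982, H₀ = 1.0493 rad.
Bracket: H₀ sin φ sin δ + cos φ cos δ sin H₀ = 1.0493×-0.77824×0.37299 + 0.62796×0.92784×0.86706 = -0.304586 + 0.505189 = 0.200603.
Q̄ = (S₀/π) × [bracket] = (589/π) × 0.200603 = 37.61 W/m².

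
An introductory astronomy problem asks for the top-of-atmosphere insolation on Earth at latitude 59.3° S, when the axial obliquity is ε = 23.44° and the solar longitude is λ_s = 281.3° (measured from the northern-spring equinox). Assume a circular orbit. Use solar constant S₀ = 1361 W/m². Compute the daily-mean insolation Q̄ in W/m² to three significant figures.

Q̄ ≈ 486 W/m²

Solar declination: sin δ = sin ε · sin λ_s = sin 23.44° × sin 281.3° = -0.39008, so δ = -22.959°.
cos H₀ = −tan(-59.3°) tan(-22.959°) = -0.7135, H₀ = 2.3653 rad.
Bracket: H₀ sin φ sin δ + cos φ cos δ sin H₀ = 2.3653×-0.85985×-0.39008 + 0.51054×0.92078×0.70067 = 0.793346 + 0.329381 = 1.122727.
Q̄ = (S₀/π) × [bracket] = (1361/π) × 1.122727 = 486.4 W/m².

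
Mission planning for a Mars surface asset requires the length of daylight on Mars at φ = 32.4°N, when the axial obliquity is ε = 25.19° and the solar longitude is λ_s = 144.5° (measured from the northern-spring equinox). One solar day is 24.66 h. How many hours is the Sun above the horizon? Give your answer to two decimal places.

Solar declination: sin δ = sin ε · sin λ_s = sin 25.19° × sin 144.5° = 0.24716, so δ = +14.309°.
cos H₀ = −tan φ · tan δ = −tan(+32.4°) × tan(+14.309°) = -0.1619, so H₀ = 1.7334 rad = 99.32°.
Daylight = 2H₀/(2π) × 24.66 h = (1.7334/π) × 24.66 = 13.61 h.

13.61 h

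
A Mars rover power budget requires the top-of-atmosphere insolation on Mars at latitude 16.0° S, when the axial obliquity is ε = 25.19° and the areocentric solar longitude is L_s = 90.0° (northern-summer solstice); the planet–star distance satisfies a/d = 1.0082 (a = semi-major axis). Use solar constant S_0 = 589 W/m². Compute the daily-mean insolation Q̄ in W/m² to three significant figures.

sin δ = sin 25.19° × sin 90.0° = 0.42562, so δ = +25.190°.
cos h₀ = −tan(-16.0°) tan(+25.190°) = 0.1349, h₀ = 1.4355 rad.
Bracket: h₀ sin ϕ sin δ + cos ϕ cos δ sin h₀ = 1.4355×-0.27564×0.42562 + 0.96126×0.90490×0.99086 = -0.168410 + 0.861894 = 0.693484.
Inverse-square distance factor (a/d)² = 1.0082² = 1.016467.
Q̄ = (S_0/π) × 1.016467 × [bracket] = (589/π) × 1.016467 × 0.693484 = 132.2 W/m².

Q̄ ≈ 132 W/m²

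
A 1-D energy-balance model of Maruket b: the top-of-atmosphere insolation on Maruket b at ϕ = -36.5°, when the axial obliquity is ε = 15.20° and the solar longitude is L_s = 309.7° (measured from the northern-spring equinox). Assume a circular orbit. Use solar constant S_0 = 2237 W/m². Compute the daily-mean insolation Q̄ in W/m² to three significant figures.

Q̄ ≈ 701 W/m²

Solar declination: sin δ = sin ε · sin L_s = sin 15.20° × sin 309.7° = -0.20173, so δ = -11.638°.
cos h₀ = −tan(-36.5°) tan(-11.638°) = -0.1524, h₀ = 1.7238 rad.
Bracket: h₀ sin ϕ sin δ + cos ϕ cos δ sin h₀ = 1.7238×-0.59482×-0.20173 + 0.80386×0.97944×0.98832 = 0.206844 + 0.778137 = 0.984981.
Q̄ = (S_0/π) × [bracket] = (2237/π) × 0.984981 = 701.4 W/m².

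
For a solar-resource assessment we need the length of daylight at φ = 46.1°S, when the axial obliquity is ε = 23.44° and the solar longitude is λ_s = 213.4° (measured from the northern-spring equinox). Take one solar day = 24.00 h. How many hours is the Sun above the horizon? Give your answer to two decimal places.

13.80 h

Solar declination: sin δ = sin ε · sin λ_s = sin 23.44° × sin 213.4° = -0.21897, so δ = -12.649°.
cos H₀ = −tan φ · tan δ = −tan(-46.1°) × tan(-12.649°) = -0.2332, so H₀ = 1.8062 rad = 103.49°.
Daylight = 2H₀/(2π) × 24.00 h = (1.8062/π) × 24.00 = 13.80 h.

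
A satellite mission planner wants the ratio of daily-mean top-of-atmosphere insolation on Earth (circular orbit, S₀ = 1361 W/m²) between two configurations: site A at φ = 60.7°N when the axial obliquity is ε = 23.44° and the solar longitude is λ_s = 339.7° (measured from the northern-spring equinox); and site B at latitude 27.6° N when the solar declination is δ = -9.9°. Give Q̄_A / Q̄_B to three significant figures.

— Configuration A (φ=+60.7°):
Solar declination: sin δ = sin ε · sin λ_s = sin 23.44° × sin 339.7° = -0.13801, so δ = -7.933°.
cos H₀ = −tan(+60.7°) tan(-7.933°) = 0.2483, H₀ = 1.3199 rad.
Bracket: H₀ sin φ sin δ + cos φ cos δ sin H₀ = 1.3199×0.87207×-0.13801 + 0.48938×0.99043×0.96868 = -0.158856 + 0.469516 = 0.310660.
Q̄ = (S₀/π) × [bracket] = (1361/π) × 0.310660 = 134.58 W/m².
— Configuration B (φ=+27.6°):
cos H₀ = −tan(+27.6°) tan(-9.900°) = 0.0912, H₀ = 1.4794 rad.
Bracket: H₀ sin φ sin δ + cos φ cos δ sin H₀ = 1.4794×0.46330×-0.17193 + 0.88620×0.98511×0.99583 = -0.117842 + 0.869364 = 0.751522.
Q̄ = (S₀/π) × [bracket] = (1361/π) × 0.751522 = 325.57 W/m².
Ratio Q̄_A / Q̄_B = 134.58 / 325.57 = 0.4134.

Q̄_A / Q̄_B ≈ 0.413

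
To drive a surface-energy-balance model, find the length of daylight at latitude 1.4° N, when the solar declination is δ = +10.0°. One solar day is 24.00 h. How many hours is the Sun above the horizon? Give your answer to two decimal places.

12.03 h

cos H₀ = −tan φ · tan δ = −tan(+1.4°) × tan(+10.000°) = -0.0043, so H₀ = 1.5751 rad = 90.25°.
Daylight = 2H₀/(2π) × 24.00 h = (1.5751/π) × 24.00 = 12.03 h.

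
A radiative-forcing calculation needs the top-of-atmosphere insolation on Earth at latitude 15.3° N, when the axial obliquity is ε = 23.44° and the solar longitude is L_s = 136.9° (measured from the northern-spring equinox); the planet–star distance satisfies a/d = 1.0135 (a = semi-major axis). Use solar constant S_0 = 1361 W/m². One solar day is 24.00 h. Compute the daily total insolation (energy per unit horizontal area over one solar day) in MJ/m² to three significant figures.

40.1 MJ/m²

Solar declination: sin δ = sin ε · sin L_s = sin 23.44° × sin 136.9° = 0.27180, so δ = +15.771°.
cos h₀ = −tan(+15.3°) tan(+15.771°) = -0.0773, h₀ = 1.6481 rad.
Bracket: h₀ sin ϕ sin δ + cos ϕ cos δ sin h₀ = 1.6481×0.26387×0.27180 + 0.96456×0.96235×0.99701 = 0.118202 + 0.925469 = 1.043671.
Inverse-square distance factor (a/d)² = 1.0135² = 1.027182.
Q̄ = (S_0/π) × 1.027182 × [bracket] = (1361/π) × 1.027182 × 1.043671 = 464.43 W/m².
Daily total = Q̄ × 24.00 h × 3600 s/h = 464.43 × 24.00 × 3600 / 10⁶ = 40.13 MJ/m².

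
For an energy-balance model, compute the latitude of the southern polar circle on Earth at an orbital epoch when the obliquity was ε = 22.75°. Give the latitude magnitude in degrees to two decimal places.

67.25°

The polar circle is the lowest latitude that experiences at least one full rotation of continuous darkness at the northern-summer solstice; it lies at |φ| = 90° − ε = 90° − 22.75° = 67.25°.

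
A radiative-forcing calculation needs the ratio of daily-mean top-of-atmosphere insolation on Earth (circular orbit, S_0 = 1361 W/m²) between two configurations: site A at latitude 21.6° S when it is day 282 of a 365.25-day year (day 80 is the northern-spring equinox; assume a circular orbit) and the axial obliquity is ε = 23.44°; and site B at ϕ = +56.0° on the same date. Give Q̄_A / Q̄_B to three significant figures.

— Configuration A (ϕ=-21.6°):
Solar longitude: L_s = 360° × (282 − 80)/365.25 = 199.097°.
sin δ = sin 23.44° × sin 199.097° = -0.13014, so δ = -7.478°.
cos h₀ = −tan(-21.6°) tan(-7.478°) = -0.0520, h₀ = 1.6228 rad.
Bracket: h₀ sin ϕ sin δ + cos ϕ cos δ sin h₀ = 1.6228×-0.36812×-0.13014 + 0.92978×0.99150×0.99865 = 0.077744 + 0.920632 = 0.998376.
Q̄ = (S_0/π) × [bracket] = (1361/π) × 0.998376 = 432.52 W/m².
— Configuration B (ϕ=+56.0°):
cos h₀ = −tan(+56.0°) tan(-7.478°) = 0.1946, h₀ = 1.3750 rad.
Bracket: h₀ sin ϕ sin δ + cos ϕ cos δ sin h₀ = 1.3750×0.82904×-0.13014 + 0.55919×0.99150×0.98088 = -0.148350 + 0.543836 = 0.395486.
Q̄ = (S_0/π) × [bracket] = (1361/π) × 0.395486 = 171.33 W/m².
Ratio Q̄_A / Q̄_B = 432.52 / 171.33 = 2.524.

Q̄_A / Q̄_B ≈ 2.52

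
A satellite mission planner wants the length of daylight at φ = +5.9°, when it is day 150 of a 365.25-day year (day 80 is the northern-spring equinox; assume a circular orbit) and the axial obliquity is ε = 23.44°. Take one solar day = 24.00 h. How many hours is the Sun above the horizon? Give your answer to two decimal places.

12.32 h

Solar longitude: λ_s = 360° × (150 − 80)/365.25 = 68.994°.
sin δ = sin 23.44° × sin 68.994° = 0.37135, so δ = +21.799°.
cos H₀ = −tan φ · tan δ = −tan(+5.9°) × tan(+21.799°) = -0.0413, so H₀ = 1.6121 rad = 92.37°.
Daylight = 2H₀/(2π) × 24.00 h = (1.6121/π) × 24.00 = 12.32 h.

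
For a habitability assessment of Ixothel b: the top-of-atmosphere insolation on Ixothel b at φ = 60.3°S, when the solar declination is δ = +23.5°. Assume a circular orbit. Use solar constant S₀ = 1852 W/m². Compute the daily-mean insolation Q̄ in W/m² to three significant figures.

Q̄ ≈ 29.6 W/m²

cos H₀ = −tan(-60.3°) tan(+23.500°) = 0.7623, H₀ = 0.7039 rad.
Bracket: H₀ sin φ sin δ + cos φ cos δ sin H₀ = 0.7039×-0.86863×0.39875 + 0.49546×0.91706×0.64722 = -0.243807 + 0.294075 = 0.050268.
Q̄ = (S₀/π) × [bracket] = (1852/π) × 0.050268 = 29.63 W/m².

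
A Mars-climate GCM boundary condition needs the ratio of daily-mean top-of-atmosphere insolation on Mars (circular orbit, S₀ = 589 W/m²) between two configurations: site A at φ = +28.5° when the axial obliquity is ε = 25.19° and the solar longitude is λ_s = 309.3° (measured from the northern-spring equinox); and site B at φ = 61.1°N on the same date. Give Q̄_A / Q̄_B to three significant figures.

Q̄_A / Q̄_B ≈ 6.10

— Configuration A (φ=+28.5°):
Solar declination: sin δ = sin ε · sin λ_s = sin 25.19° × sin 309.3° = -0.32936, so δ = -19.230°.
cos H₀ = −tan(+28.5°) tan(-19.230°) = 0.1894, H₀ = 1.3802 rad.
Bracket: H₀ sin φ sin δ + cos φ cos δ sin H₀ = 1.3802×0.47716×-0.32936 + 0.87882×0.94420×0.98190 = -0.216909 + 0.814763 = 0.597854.
Q̄ = (S₀/π) × [bracket] = (589/π) × 0.597854 = 112.09 W/m².
— Configuration B (φ=+61.1°):
cos H₀ = −tan(+61.1°) tan(-19.230°) = 0.6319, H₀ = 0.8868 rad.
Bracket: H₀ sin φ sin δ + cos φ cos δ sin H₀ = 0.8868×0.87546×-0.32936 + 0.48328×0.94420×0.77505 = -0.255701 + 0.353665 = 0.097964.
Q̄ = (S₀/π) × [bracket] = (589/π) × 0.097964 = 18.367 W/m².
Ratio Q̄_A / Q̄_B = 112.09 / 18.367 = 6.103.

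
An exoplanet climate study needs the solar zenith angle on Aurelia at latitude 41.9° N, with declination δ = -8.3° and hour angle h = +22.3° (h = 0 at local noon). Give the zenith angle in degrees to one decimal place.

θ_z = 54.2°

cos θ_z = sin φ sin δ + cos φ cos δ cos h = -0.096406 + 0.681431 = 0.585025.
θ_z = arccos(0.585025) = 54.2°.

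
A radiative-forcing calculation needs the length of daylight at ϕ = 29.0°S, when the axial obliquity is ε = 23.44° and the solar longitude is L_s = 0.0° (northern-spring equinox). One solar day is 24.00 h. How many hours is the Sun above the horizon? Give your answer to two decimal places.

12.00 h

Solar declination: sin δ = sin ε · sin L_s = sin 23.44° × sin 0.0° = 0.00000, so δ = +0.000°.
cos h₀ = −tan ϕ · tan δ = −tan(-29.0°) × tan(+0.000°) = 0.0000, so h₀ = 1.5708 rad = 90.00°.
Daylight = 2h₀/(2π) × 24.00 h = (1.5708/π) × 24.00 = 12.00 h.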